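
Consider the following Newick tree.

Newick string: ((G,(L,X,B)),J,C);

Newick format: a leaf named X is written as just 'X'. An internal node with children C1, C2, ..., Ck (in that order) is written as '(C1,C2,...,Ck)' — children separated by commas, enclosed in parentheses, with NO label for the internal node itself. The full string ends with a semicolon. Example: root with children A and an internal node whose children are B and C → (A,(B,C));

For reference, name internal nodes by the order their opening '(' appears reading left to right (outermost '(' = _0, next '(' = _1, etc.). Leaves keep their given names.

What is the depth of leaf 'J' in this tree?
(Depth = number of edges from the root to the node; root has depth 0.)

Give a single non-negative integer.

Answer: 1

Derivation:
Newick: ((G,(L,X,B)),J,C);
Naming internals by '(' encounter order: outermost '(' = _0, next = _1, ...
Query node: J
Path from root: _0 -> J
Depth of J: 1 (number of edges from root)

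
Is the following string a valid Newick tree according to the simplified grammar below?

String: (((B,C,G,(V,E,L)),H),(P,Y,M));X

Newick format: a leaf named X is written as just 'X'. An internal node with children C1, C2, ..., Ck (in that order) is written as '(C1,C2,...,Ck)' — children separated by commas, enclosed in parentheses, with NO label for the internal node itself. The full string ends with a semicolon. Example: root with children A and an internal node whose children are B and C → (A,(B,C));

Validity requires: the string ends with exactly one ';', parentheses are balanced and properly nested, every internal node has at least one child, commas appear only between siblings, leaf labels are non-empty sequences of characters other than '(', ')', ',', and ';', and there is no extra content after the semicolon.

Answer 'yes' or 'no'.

Input: (((B,C,G,(V,E,L)),H),(P,Y,M));X
Paren balance: 5 '(' vs 5 ')' OK
Ends with single ';': False
Full parse: FAILS (must end with ;)
Valid: False

Answer: no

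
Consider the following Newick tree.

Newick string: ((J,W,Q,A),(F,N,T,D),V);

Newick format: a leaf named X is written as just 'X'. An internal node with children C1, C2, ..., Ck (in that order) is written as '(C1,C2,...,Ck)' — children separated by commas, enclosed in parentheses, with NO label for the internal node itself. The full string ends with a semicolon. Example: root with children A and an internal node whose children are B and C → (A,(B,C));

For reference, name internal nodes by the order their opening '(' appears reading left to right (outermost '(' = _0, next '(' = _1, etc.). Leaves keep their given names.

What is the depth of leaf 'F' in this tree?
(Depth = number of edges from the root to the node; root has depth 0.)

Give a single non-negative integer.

Answer: 2

Derivation:
Newick: ((J,W,Q,A),(F,N,T,D),V);
Naming internals by '(' encounter order: outermost '(' = _0, next = _1, ...
Query node: F
Path from root: _0 -> _2 -> F
Depth of F: 2 (number of edges from root)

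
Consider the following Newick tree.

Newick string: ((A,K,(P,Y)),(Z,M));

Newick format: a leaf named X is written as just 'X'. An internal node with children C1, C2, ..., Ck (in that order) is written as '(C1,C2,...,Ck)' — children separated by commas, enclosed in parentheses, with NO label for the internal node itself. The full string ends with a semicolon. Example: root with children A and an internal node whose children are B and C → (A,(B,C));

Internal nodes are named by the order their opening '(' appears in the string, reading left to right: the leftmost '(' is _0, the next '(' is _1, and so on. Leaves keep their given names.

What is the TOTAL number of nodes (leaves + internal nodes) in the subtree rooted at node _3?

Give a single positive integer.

Newick: ((A,K,(P,Y)),(Z,M));
Locate _3: it is the '(' at position 13 (the 4th '(' reading left to right).
Query: subtree rooted at _3
_3: subtree_size = 1 + 2
  Z: subtree_size = 1 + 0
  M: subtree_size = 1 + 0
Total subtree size of _3: 3

Answer: 3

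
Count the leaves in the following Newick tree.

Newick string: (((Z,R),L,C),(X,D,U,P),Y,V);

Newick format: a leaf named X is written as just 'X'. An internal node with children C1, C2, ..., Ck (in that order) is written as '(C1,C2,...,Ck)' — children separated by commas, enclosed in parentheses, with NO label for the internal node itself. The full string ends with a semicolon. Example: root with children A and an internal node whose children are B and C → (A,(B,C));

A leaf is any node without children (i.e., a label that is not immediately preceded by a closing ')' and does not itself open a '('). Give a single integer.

Answer: 10

Derivation:
Newick: (((Z,R),L,C),(X,D,U,P),Y,V);
Scan left-to-right; a leaf is any maximal label run not followed by '(':
  pos 3: leaf 'Z' → count = 1
  pos 5: leaf 'R' → count = 2
  pos 8: leaf 'L' → count = 3
  pos 10: leaf 'C' → count = 4
  pos 14: leaf 'X' → count = 5
  pos 16: leaf 'D' → count = 6
  pos 18: leaf 'U' → count = 7
  pos 20: leaf 'P' → count = 8
  pos 23: leaf 'Y' → count = 9
  pos 25: leaf 'V' → count = 10
Total leaves: 10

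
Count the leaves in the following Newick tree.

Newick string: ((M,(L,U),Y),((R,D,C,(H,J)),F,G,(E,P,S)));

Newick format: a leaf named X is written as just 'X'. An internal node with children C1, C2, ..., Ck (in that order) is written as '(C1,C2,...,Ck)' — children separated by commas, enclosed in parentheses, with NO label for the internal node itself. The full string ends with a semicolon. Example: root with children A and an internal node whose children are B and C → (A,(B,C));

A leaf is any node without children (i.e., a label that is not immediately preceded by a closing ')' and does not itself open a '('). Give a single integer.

Newick: ((M,(L,U),Y),((R,D,C,(H,J)),F,G,(E,P,S)));
Scan left-to-right; a leaf is any maximal label run not followed by '(':
  pos 2: leaf 'M' → count = 1
  pos 5: leaf 'L' → count = 2
  pos 7: leaf 'U' → count = 3
  pos 10: leaf 'Y' → count = 4
  pos 15: leaf 'R' → count = 5
  pos 17: leaf 'D' → count = 6
  pos 19: leaf 'C' → count = 7
  pos 22: leaf 'H' → count = 8
  pos 24: leaf 'J' → count = 9
  pos 28: leaf 'F' → count = 10
  pos 30: leaf 'G' → count = 11
  pos 33: leaf 'E' → count = 12
  pos 35: leaf 'P' → count = 13
  pos 37: leaf 'S' → count = 14
Total leaves: 14

Answer: 14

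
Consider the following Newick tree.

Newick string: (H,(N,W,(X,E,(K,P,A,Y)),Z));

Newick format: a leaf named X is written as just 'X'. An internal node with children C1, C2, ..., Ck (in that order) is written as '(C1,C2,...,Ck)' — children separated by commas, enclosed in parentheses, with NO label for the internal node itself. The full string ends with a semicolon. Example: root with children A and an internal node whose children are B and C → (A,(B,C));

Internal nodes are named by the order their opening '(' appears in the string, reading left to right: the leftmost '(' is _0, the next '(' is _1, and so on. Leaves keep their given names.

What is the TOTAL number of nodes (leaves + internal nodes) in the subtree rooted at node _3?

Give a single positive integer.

Newick: (H,(N,W,(X,E,(K,P,A,Y)),Z));
Locate _3: it is the '(' at position 13 (the 4th '(' reading left to right).
Query: subtree rooted at _3
_3: subtree_size = 1 + 4
  K: subtree_size = 1 + 0
  P: subtree_size = 1 + 0
  A: subtree_size = 1 + 0
  Y: subtree_size = 1 + 0
Total subtree size of _3: 5

Answer: 5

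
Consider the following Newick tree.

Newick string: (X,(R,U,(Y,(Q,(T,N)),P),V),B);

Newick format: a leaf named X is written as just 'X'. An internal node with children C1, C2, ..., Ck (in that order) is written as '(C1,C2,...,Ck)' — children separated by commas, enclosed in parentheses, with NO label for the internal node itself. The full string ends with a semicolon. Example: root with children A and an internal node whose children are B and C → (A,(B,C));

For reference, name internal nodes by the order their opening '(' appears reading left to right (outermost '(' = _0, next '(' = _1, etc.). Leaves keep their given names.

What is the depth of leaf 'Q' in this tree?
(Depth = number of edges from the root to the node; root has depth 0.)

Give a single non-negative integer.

Answer: 4

Derivation:
Newick: (X,(R,U,(Y,(Q,(T,N)),P),V),B);
Naming internals by '(' encounter order: outermost '(' = _0, next = _1, ...
Query node: Q
Path from root: _0 -> _1 -> _2 -> _3 -> Q
Depth of Q: 4 (number of edges from root)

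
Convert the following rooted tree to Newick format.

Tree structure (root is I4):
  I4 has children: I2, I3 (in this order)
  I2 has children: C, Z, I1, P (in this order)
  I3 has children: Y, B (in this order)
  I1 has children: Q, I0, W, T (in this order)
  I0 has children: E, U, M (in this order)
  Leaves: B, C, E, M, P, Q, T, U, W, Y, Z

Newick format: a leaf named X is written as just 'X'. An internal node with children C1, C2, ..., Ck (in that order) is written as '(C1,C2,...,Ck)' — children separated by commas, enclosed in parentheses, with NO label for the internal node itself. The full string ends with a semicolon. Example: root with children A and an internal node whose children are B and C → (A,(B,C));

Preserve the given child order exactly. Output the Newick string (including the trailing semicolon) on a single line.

Answer: ((C,Z,(Q,(E,U,M),W,T),P),(Y,B));

Derivation:
internal I4 with children ['I2', 'I3']
  internal I2 with children ['C', 'Z', 'I1', 'P']
    leaf 'C' → 'C'
    leaf 'Z' → 'Z'
    internal I1 with children ['Q', 'I0', 'W', 'T']
      leaf 'Q' → 'Q'
      internal I0 with children ['E', 'U', 'M']
        leaf 'E' → 'E'
        leaf 'U' → 'U'
        leaf 'M' → 'M'
      → '(E,U,M)'
      leaf 'W' → 'W'
      leaf 'T' → 'T'
    → '(Q,(E,U,M),W,T)'
    leaf 'P' → 'P'
  → '(C,Z,(Q,(E,U,M),W,T),P)'
  internal I3 with children ['Y', 'B']
    leaf 'Y' → 'Y'
    leaf 'B' → 'B'
  → '(Y,B)'
→ '((C,Z,(Q,(E,U,M),W,T),P),(Y,B))'
Final: ((C,Z,(Q,(E,U,M),W,T),P),(Y,B));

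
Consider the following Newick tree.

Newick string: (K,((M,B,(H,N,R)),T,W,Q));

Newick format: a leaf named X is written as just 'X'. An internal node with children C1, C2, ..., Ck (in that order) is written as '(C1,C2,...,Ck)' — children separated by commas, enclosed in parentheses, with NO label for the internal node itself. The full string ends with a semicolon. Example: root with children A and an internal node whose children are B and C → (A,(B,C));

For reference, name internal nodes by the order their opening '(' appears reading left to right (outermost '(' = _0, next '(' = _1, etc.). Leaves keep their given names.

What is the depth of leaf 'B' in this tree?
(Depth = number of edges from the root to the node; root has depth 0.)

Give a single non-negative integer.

Newick: (K,((M,B,(H,N,R)),T,W,Q));
Naming internals by '(' encounter order: outermost '(' = _0, next = _1, ...
Query node: B
Path from root: _0 -> _1 -> _2 -> B
Depth of B: 3 (number of edges from root)

Answer: 3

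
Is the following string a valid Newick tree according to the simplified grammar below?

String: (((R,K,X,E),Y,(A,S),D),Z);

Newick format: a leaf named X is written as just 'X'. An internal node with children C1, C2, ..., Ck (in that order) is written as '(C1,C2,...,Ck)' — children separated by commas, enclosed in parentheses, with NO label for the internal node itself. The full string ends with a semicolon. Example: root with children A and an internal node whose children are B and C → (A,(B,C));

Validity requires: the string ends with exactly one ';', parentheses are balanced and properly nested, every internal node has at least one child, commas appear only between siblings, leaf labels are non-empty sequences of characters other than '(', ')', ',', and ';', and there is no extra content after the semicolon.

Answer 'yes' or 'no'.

Answer: yes

Derivation:
Input: (((R,K,X,E),Y,(A,S),D),Z);
Paren balance: 4 '(' vs 4 ')' OK
Ends with single ';': True
Full parse: OK
Valid: True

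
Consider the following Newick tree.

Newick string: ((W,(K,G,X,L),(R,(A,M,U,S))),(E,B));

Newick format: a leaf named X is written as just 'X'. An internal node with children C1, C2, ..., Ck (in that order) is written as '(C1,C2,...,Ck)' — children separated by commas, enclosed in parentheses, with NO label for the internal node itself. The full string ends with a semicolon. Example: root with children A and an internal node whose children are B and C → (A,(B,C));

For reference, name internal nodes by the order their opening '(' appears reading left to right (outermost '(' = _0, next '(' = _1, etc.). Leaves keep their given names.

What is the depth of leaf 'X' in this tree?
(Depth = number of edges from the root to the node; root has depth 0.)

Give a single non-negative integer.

Newick: ((W,(K,G,X,L),(R,(A,M,U,S))),(E,B));
Naming internals by '(' encounter order: outermost '(' = _0, next = _1, ...
Query node: X
Path from root: _0 -> _1 -> _2 -> X
Depth of X: 3 (number of edges from root)

Answer: 3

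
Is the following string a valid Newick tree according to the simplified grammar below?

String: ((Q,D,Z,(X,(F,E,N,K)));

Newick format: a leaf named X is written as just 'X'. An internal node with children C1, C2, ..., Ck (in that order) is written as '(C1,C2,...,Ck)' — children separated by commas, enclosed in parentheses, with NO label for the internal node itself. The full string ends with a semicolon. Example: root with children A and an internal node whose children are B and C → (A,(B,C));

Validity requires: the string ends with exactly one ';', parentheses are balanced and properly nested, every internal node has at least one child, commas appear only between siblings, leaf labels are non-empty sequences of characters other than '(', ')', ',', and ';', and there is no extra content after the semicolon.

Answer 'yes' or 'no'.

Answer: no

Derivation:
Input: ((Q,D,Z,(X,(F,E,N,K)));
Paren balance: 4 '(' vs 3 ')' MISMATCH
Ends with single ';': True
Full parse: FAILS (expected , or ) at pos 22)
Valid: False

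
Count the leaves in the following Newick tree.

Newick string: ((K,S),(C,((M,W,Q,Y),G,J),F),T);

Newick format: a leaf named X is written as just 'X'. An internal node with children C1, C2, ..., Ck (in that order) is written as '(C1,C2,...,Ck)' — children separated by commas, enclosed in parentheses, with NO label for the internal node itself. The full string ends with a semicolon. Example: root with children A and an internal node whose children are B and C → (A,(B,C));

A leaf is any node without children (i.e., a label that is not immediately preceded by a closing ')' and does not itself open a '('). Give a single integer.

Answer: 11

Derivation:
Newick: ((K,S),(C,((M,W,Q,Y),G,J),F),T);
Scan left-to-right; a leaf is any maximal label run not followed by '(':
  pos 2: leaf 'K' → count = 1
  pos 4: leaf 'S' → count = 2
  pos 8: leaf 'C' → count = 3
  pos 12: leaf 'M' → count = 4
  pos 14: leaf 'W' → count = 5
  pos 16: leaf 'Q' → count = 6
  pos 18: leaf 'Y' → count = 7
  pos 21: leaf 'G' → count = 8
  pos 23: leaf 'J' → count = 9
  pos 26: leaf 'F' → count = 10
  pos 29: leaf 'T' → count = 11
Total leaves: 11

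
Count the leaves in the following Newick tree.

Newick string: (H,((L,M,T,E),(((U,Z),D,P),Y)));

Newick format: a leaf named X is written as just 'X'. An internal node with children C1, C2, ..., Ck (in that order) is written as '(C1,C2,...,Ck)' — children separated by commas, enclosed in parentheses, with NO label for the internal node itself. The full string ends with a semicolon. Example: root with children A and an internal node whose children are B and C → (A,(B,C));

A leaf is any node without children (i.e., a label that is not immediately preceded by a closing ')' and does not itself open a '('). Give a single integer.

Newick: (H,((L,M,T,E),(((U,Z),D,P),Y)));
Scan left-to-right; a leaf is any maximal label run not followed by '(':
  pos 1: leaf 'H' → count = 1
  pos 5: leaf 'L' → count = 2
  pos 7: leaf 'M' → count = 3
  pos 9: leaf 'T' → count = 4
  pos 11: leaf 'E' → count = 5
  pos 17: leaf 'U' → count = 6
  pos 19: leaf 'Z' → count = 7
  pos 22: leaf 'D' → count = 8
  pos 24: leaf 'P' → count = 9
  pos 27: leaf 'Y' → count = 10
Total leaves: 10

Answer: 10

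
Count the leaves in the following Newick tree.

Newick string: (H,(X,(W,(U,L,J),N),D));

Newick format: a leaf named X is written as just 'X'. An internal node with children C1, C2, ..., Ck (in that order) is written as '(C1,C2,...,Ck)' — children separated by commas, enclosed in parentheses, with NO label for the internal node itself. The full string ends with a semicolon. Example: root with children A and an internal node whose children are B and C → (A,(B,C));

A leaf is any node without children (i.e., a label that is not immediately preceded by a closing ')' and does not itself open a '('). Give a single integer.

Newick: (H,(X,(W,(U,L,J),N),D));
Scan left-to-right; a leaf is any maximal label run not followed by '(':
  pos 1: leaf 'H' → count = 1
  pos 4: leaf 'X' → count = 2
  pos 7: leaf 'W' → count = 3
  pos 10: leaf 'U' → count = 4
  pos 12: leaf 'L' → count = 5
  pos 14: leaf 'J' → count = 6
  pos 17: leaf 'N' → count = 7
  pos 20: leaf 'D' → count = 8
Total leaves: 8

Answer: 8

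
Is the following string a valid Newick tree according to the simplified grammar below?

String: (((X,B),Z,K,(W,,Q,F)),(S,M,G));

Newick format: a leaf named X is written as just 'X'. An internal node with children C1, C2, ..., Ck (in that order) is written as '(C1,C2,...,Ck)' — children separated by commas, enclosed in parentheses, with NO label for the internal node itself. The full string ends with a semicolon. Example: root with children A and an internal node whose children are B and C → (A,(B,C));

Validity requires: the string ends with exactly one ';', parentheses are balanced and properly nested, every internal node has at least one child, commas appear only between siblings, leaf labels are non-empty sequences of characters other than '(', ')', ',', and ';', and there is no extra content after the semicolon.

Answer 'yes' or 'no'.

Answer: no

Derivation:
Input: (((X,B),Z,K,(W,,Q,F)),(S,M,G));
Paren balance: 5 '(' vs 5 ')' OK
Ends with single ';': True
Full parse: FAILS (empty leaf label at pos 15)
Valid: False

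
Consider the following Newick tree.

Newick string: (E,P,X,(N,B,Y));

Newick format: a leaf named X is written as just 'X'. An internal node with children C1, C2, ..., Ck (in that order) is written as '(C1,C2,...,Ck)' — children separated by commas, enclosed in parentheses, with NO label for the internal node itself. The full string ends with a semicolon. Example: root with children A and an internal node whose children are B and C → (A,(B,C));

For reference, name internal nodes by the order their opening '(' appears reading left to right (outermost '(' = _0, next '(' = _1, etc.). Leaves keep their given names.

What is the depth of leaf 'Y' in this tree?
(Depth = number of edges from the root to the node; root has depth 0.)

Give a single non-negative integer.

Newick: (E,P,X,(N,B,Y));
Naming internals by '(' encounter order: outermost '(' = _0, next = _1, ...
Query node: Y
Path from root: _0 -> _1 -> Y
Depth of Y: 2 (number of edges from root)

Answer: 2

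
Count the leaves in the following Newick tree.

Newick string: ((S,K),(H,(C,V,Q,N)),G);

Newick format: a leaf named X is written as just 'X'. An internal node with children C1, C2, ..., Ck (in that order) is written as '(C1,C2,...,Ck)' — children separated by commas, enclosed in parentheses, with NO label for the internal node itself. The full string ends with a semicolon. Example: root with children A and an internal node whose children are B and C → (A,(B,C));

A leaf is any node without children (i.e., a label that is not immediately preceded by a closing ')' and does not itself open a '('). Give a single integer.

Newick: ((S,K),(H,(C,V,Q,N)),G);
Scan left-to-right; a leaf is any maximal label run not followed by '(':
  pos 2: leaf 'S' → count = 1
  pos 4: leaf 'K' → count = 2
  pos 8: leaf 'H' → count = 3
  pos 11: leaf 'C' → count = 4
  pos 13: leaf 'V' → count = 5
  pos 15: leaf 'Q' → count = 6
  pos 17: leaf 'N' → count = 7
  pos 21: leaf 'G' → count = 8
Total leaves: 8

Answer: 8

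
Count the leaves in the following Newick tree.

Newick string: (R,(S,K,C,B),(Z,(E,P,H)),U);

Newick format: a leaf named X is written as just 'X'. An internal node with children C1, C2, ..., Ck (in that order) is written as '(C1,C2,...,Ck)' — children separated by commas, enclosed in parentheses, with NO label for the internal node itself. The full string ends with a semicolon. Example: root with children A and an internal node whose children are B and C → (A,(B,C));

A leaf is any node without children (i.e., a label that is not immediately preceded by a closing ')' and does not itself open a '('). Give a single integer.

Answer: 10

Derivation:
Newick: (R,(S,K,C,B),(Z,(E,P,H)),U);
Scan left-to-right; a leaf is any maximal label run not followed by '(':
  pos 1: leaf 'R' → count = 1
  pos 4: leaf 'S' → count = 2
  pos 6: leaf 'K' → count = 3
  pos 8: leaf 'C' → count = 4
  pos 10: leaf 'B' → count = 5
  pos 14: leaf 'Z' → count = 6
  pos 17: leaf 'E' → count = 7
  pos 19: leaf 'P' → count = 8
  pos 21: leaf 'H' → count = 9
  pos 25: leaf 'U' → count = 10
Total leaves: 10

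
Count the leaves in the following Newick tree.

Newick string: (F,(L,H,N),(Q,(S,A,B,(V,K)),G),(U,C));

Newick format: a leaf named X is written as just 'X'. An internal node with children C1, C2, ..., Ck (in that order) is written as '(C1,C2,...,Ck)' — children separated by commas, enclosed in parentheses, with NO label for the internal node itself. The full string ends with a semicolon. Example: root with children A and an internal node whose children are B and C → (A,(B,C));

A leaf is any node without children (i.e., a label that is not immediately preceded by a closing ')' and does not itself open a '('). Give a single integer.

Answer: 13

Derivation:
Newick: (F,(L,H,N),(Q,(S,A,B,(V,K)),G),(U,C));
Scan left-to-right; a leaf is any maximal label run not followed by '(':
  pos 1: leaf 'F' → count = 1
  pos 4: leaf 'L' → count = 2
  pos 6: leaf 'H' → count = 3
  pos 8: leaf 'N' → count = 4
  pos 12: leaf 'Q' → count = 5
  pos 15: leaf 'S' → count = 6
  pos 17: leaf 'A' → count = 7
  pos 19: leaf 'B' → count = 8
  pos 22: leaf 'V' → count = 9
  pos 24: leaf 'K' → count = 10
  pos 28: leaf 'G' → count = 11
  pos 32: leaf 'U' → count = 12
  pos 34: leaf 'C' → count = 13
Total leaves: 13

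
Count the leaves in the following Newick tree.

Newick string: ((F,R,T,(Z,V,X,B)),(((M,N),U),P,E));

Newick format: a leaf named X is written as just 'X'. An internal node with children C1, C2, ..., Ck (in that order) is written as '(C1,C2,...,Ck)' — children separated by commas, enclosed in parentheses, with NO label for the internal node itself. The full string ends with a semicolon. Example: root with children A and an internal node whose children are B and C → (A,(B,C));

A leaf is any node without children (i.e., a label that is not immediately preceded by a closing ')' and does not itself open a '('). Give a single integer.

Newick: ((F,R,T,(Z,V,X,B)),(((M,N),U),P,E));
Scan left-to-right; a leaf is any maximal label run not followed by '(':
  pos 2: leaf 'F' → count = 1
  pos 4: leaf 'R' → count = 2
  pos 6: leaf 'T' → count = 3
  pos 9: leaf 'Z' → count = 4
  pos 11: leaf 'V' → count = 5
  pos 13: leaf 'X' → count = 6
  pos 15: leaf 'B' → count = 7
  pos 22: leaf 'M' → count = 8
  pos 24: leaf 'N' → count = 9
  pos 27: leaf 'U' → count = 10
  pos 30: leaf 'P' → count = 11
  pos 32: leaf 'E' → count = 12
Total leaves: 12

Answer: 12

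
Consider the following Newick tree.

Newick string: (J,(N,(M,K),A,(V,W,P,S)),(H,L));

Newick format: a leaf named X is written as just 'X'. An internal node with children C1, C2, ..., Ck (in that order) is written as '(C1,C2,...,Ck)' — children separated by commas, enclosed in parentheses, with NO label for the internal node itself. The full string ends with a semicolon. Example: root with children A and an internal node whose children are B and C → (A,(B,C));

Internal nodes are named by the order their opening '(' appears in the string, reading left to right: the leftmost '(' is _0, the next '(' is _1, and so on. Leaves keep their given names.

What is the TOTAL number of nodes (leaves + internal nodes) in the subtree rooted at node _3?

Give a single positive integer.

Answer: 5

Derivation:
Newick: (J,(N,(M,K),A,(V,W,P,S)),(H,L));
Locate _3: it is the '(' at position 14 (the 4th '(' reading left to right).
Query: subtree rooted at _3
_3: subtree_size = 1 + 4
  V: subtree_size = 1 + 0
  W: subtree_size = 1 + 0
  P: subtree_size = 1 + 0
  S: subtree_size = 1 + 0
Total subtree size of _3: 5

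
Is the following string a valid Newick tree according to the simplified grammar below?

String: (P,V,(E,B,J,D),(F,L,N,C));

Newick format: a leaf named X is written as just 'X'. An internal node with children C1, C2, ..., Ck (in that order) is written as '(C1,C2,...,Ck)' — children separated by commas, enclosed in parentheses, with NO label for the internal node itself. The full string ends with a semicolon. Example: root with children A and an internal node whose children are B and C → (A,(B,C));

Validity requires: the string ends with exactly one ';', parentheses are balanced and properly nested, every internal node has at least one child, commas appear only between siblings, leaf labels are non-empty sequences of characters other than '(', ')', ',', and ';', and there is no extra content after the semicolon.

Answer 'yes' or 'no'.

Input: (P,V,(E,B,J,D),(F,L,N,C));
Paren balance: 3 '(' vs 3 ')' OK
Ends with single ';': True
Full parse: OK
Valid: True

Answer: yes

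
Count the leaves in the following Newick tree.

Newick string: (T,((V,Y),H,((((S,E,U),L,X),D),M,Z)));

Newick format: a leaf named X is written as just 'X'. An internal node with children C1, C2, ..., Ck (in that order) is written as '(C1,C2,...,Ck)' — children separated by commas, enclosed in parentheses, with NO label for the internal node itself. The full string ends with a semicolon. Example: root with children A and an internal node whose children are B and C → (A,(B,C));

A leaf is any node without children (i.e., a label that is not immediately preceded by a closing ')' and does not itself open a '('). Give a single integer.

Answer: 12

Derivation:
Newick: (T,((V,Y),H,((((S,E,U),L,X),D),M,Z)));
Scan left-to-right; a leaf is any maximal label run not followed by '(':
  pos 1: leaf 'T' → count = 1
  pos 5: leaf 'V' → count = 2
  pos 7: leaf 'Y' → count = 3
  pos 10: leaf 'H' → count = 4
  pos 16: leaf 'S' → count = 5
  pos 18: leaf 'E' → count = 6
  pos 20: leaf 'U' → count = 7
  pos 23: leaf 'L' → count = 8
  pos 25: leaf 'X' → count = 9
  pos 28: leaf 'D' → count = 10
  pos 31: leaf 'M' → count = 11
  pos 33: leaf 'Z' → count = 12
Total leaves: 12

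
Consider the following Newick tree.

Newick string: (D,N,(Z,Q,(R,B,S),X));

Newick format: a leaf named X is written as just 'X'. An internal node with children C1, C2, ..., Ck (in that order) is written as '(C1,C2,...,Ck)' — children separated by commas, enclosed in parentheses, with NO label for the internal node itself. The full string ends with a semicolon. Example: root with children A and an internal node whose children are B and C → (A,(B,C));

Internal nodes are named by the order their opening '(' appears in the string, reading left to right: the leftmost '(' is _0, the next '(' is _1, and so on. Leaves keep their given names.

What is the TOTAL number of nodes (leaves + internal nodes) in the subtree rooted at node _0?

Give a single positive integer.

Answer: 11

Derivation:
Newick: (D,N,(Z,Q,(R,B,S),X));
Locate _0: it is the '(' at position 0 (the 1st '(' reading left to right).
Query: subtree rooted at _0
_0: subtree_size = 1 + 10
  D: subtree_size = 1 + 0
  N: subtree_size = 1 + 0
  _1: subtree_size = 1 + 7
    Z: subtree_size = 1 + 0
    Q: subtree_size = 1 + 0
    _2: subtree_size = 1 + 3
      R: subtree_size = 1 + 0
      B: subtree_size = 1 + 0
      S: subtree_size = 1 + 0
    X: subtree_size = 1 + 0
Total subtree size of _0: 11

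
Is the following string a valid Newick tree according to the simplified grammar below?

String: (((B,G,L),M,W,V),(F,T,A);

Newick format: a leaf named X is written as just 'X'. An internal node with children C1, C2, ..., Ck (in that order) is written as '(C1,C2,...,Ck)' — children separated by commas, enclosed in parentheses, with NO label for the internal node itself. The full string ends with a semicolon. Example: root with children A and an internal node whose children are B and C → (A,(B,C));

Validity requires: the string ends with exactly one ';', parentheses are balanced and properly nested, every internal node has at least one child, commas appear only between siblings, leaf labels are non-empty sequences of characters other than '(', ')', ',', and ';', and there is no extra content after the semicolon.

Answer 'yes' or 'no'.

Input: (((B,G,L),M,W,V),(F,T,A);
Paren balance: 4 '(' vs 3 ')' MISMATCH
Ends with single ';': True
Full parse: FAILS (expected , or ) at pos 24)
Valid: False

Answer: no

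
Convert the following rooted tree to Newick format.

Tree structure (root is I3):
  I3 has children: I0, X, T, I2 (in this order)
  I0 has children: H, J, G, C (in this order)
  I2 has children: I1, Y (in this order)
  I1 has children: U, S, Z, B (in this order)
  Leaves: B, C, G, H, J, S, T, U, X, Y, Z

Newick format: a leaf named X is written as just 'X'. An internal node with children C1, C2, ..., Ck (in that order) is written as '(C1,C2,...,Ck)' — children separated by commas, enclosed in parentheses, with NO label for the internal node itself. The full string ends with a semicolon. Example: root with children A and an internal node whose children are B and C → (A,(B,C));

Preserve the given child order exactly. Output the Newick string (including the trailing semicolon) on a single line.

Answer: ((H,J,G,C),X,T,((U,S,Z,B),Y));

Derivation:
internal I3 with children ['I0', 'X', 'T', 'I2']
  internal I0 with children ['H', 'J', 'G', 'C']
    leaf 'H' → 'H'
    leaf 'J' → 'J'
    leaf 'G' → 'G'
    leaf 'C' → 'C'
  → '(H,J,G,C)'
  leaf 'X' → 'X'
  leaf 'T' → 'T'
  internal I2 with children ['I1', 'Y']
    internal I1 with children ['U', 'S', 'Z', 'B']
      leaf 'U' → 'U'
      leaf 'S' → 'S'
      leaf 'Z' → 'Z'
      leaf 'B' → 'B'
    → '(U,S,Z,B)'
    leaf 'Y' → 'Y'
  → '((U,S,Z,B),Y)'
→ '((H,J,G,C),X,T,((U,S,Z,B),Y))'
Final: ((H,J,G,C),X,T,((U,S,Z,B),Y));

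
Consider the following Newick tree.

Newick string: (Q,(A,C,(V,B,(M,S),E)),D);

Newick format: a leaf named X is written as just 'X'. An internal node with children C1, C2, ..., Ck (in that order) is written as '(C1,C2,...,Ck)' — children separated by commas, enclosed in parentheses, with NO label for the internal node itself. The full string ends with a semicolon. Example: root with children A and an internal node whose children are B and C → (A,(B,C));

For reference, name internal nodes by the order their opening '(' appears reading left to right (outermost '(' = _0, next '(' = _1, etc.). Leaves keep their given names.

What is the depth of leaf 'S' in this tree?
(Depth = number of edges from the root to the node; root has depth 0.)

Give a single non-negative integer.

Answer: 4

Derivation:
Newick: (Q,(A,C,(V,B,(M,S),E)),D);
Naming internals by '(' encounter order: outermost '(' = _0, next = _1, ...
Query node: S
Path from root: _0 -> _1 -> _2 -> _3 -> S
Depth of S: 4 (number of edges from root)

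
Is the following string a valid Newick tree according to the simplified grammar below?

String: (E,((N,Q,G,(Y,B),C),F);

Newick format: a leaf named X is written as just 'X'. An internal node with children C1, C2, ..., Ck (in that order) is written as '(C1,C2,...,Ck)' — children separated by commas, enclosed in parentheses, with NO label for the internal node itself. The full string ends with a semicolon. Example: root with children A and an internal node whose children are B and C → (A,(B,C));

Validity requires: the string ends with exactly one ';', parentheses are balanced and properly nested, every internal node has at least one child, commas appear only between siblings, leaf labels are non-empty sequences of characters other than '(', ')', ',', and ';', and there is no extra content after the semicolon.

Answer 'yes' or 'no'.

Answer: no

Derivation:
Input: (E,((N,Q,G,(Y,B),C),F);
Paren balance: 4 '(' vs 3 ')' MISMATCH
Ends with single ';': True
Full parse: FAILS (expected , or ) at pos 22)
Valid: False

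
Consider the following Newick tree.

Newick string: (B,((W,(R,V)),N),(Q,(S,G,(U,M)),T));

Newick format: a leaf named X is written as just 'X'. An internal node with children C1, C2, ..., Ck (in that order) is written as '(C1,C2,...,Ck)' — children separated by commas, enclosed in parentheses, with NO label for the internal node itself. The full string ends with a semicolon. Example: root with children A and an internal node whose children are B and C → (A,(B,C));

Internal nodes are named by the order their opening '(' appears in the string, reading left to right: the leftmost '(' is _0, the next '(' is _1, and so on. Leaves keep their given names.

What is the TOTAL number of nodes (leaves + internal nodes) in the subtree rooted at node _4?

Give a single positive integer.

Answer: 9

Derivation:
Newick: (B,((W,(R,V)),N),(Q,(S,G,(U,M)),T));
Locate _4: it is the '(' at position 17 (the 5th '(' reading left to right).
Query: subtree rooted at _4
_4: subtree_size = 1 + 8
  Q: subtree_size = 1 + 0
  _5: subtree_size = 1 + 5
    S: subtree_size = 1 + 0
    G: subtree_size = 1 + 0
    _6: subtree_size = 1 + 2
      U: subtree_size = 1 + 0
      M: subtree_size = 1 + 0
  T: subtree_size = 1 + 0
Total subtree size of _4: 9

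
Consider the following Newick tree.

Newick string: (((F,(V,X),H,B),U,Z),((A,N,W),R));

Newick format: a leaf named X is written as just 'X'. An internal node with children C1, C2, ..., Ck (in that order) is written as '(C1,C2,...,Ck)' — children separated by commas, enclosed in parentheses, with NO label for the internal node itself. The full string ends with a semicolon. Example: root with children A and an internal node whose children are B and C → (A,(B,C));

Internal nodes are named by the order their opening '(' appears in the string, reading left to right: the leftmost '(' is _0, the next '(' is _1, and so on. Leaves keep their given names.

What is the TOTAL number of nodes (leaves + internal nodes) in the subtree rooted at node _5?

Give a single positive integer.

Newick: (((F,(V,X),H,B),U,Z),((A,N,W),R));
Locate _5: it is the '(' at position 22 (the 6th '(' reading left to right).
Query: subtree rooted at _5
_5: subtree_size = 1 + 3
  A: subtree_size = 1 + 0
  N: subtree_size = 1 + 0
  W: subtree_size = 1 + 0
Total subtree size of _5: 4

Answer: 4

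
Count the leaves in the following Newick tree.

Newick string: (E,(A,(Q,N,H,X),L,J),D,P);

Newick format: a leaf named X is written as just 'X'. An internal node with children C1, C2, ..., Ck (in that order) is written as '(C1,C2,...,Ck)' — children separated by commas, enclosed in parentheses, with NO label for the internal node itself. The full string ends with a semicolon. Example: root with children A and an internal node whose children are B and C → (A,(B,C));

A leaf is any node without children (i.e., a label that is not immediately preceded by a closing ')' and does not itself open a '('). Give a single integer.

Answer: 10

Derivation:
Newick: (E,(A,(Q,N,H,X),L,J),D,P);
Scan left-to-right; a leaf is any maximal label run not followed by '(':
  pos 1: leaf 'E' → count = 1
  pos 4: leaf 'A' → count = 2
  pos 7: leaf 'Q' → count = 3
  pos 9: leaf 'N' → count = 4
  pos 11: leaf 'H' → count = 5
  pos 13: leaf 'X' → count = 6
  pos 16: leaf 'L' → count = 7
  pos 18: leaf 'J' → count = 8
  pos 21: leaf 'D' → count = 9
  pos 23: leaf 'P' → count = 10
Total leaves: 10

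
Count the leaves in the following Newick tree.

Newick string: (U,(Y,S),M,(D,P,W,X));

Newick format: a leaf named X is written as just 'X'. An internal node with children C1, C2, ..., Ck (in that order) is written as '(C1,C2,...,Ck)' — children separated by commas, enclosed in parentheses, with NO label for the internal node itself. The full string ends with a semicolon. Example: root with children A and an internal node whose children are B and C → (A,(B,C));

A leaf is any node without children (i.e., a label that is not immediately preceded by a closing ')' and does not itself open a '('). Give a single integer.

Answer: 8

Derivation:
Newick: (U,(Y,S),M,(D,P,W,X));
Scan left-to-right; a leaf is any maximal label run not followed by '(':
  pos 1: leaf 'U' → count = 1
  pos 4: leaf 'Y' → count = 2
  pos 6: leaf 'S' → count = 3
  pos 9: leaf 'M' → count = 4
  pos 12: leaf 'D' → count = 5
  pos 14: leaf 'P' → count = 6
  pos 16: leaf 'W' → count = 7
  pos 18: leaf 'X' → count = 8
Total leaves: 8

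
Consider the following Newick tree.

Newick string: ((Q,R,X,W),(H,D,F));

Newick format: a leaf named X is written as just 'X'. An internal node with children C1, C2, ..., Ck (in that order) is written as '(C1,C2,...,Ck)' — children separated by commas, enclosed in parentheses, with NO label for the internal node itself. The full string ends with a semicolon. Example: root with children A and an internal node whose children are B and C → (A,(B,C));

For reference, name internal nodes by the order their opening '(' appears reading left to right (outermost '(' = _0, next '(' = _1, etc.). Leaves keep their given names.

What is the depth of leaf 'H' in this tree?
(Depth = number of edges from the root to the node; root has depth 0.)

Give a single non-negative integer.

Newick: ((Q,R,X,W),(H,D,F));
Naming internals by '(' encounter order: outermost '(' = _0, next = _1, ...
Query node: H
Path from root: _0 -> _2 -> H
Depth of H: 2 (number of edges from root)

Answer: 2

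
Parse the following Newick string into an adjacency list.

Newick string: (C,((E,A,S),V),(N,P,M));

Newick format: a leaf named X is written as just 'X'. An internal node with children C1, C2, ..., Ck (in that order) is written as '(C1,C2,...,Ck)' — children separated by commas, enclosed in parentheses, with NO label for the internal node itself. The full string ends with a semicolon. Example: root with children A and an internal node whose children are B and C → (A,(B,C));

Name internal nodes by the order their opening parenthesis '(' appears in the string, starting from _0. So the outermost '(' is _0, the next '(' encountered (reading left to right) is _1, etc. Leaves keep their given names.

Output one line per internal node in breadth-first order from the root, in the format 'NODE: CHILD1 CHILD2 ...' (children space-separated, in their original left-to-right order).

Input: (C,((E,A,S),V),(N,P,M));
Scanning left-to-right, naming '(' by encounter order:
  pos 0: '(' -> open internal node _0 (depth 1)
  pos 3: '(' -> open internal node _1 (depth 2)
  pos 4: '(' -> open internal node _2 (depth 3)
  pos 10: ')' -> close internal node _2 (now at depth 2)
  pos 13: ')' -> close internal node _1 (now at depth 1)
  pos 15: '(' -> open internal node _3 (depth 2)
  pos 21: ')' -> close internal node _3 (now at depth 1)
  pos 22: ')' -> close internal node _0 (now at depth 0)
Total internal nodes: 4
BFS adjacency from root:
  _0: C _1 _3
  _1: _2 V
  _3: N P M
  _2: E A S

Answer: _0: C _1 _3
_1: _2 V
_3: N P M
_2: E A S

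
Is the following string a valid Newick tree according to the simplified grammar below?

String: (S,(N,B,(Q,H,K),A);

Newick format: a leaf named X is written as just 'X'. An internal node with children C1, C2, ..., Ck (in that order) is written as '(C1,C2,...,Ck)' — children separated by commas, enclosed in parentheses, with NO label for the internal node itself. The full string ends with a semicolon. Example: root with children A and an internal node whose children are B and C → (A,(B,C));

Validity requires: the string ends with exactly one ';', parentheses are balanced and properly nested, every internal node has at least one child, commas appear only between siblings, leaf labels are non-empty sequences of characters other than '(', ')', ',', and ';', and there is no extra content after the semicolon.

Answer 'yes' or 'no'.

Answer: no

Derivation:
Input: (S,(N,B,(Q,H,K),A);
Paren balance: 3 '(' vs 2 ')' MISMATCH
Ends with single ';': True
Full parse: FAILS (expected , or ) at pos 18)
Valid: False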